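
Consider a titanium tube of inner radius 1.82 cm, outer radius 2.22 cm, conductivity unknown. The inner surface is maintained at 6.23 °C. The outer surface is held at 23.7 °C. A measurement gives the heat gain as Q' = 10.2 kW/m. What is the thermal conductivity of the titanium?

ΣR = ΔT/Q' = |6.23 − 23.7|/10200 = 0.001713 m·K/W
ln(r₂/r₁)/(2πk) = 0.001713 ⇒ k = 0.1987/(2π·0.001713) = 18.5 W/m·K

k = 18.5 W/m·K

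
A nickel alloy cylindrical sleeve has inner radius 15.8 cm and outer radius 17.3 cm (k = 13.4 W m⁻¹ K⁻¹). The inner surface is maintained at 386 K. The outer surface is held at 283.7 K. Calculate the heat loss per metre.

Q' = 2πk·ΔT/ln(r₂/r₁) = 2π × 13.4 × 102.3 / ln(0.173/0.158) = 95000 W/m

Q' = 95.0 kW/m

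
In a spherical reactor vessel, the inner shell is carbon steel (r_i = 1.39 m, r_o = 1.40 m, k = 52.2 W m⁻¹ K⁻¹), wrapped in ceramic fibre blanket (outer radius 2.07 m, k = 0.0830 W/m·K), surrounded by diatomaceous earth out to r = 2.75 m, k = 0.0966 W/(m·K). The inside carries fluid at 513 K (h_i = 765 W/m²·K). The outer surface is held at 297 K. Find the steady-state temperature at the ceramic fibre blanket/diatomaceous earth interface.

Treat each layer as a resistance in series:
  R_conv,in = 1/(4πr²h) = 1/(4π·1.39²·765) = 5.384×10^-5 K/W
  R_carbon steel = (1/1.39 − 1/1.40)/(4πk) = 0.005139/(4π·52.2) = 7.834×10^-6 K/W
  R_ceramic fibre blanket = (1/1.40 − 1/2.07)/(4πk) = 0.2312/(4π·0.0830) = 0.2217 K/W
  R_diatomaceous earth = (1/2.07 − 1/2.75)/(4πk) = 0.1195/(4π·0.0966) = 0.09841 K/W
ΣR = 5.384×10^-5 + 7.834×10^-6 + 0.2217 + 0.09841 = 0.3202 K/W
Q = ΔT/ΣR = (513 K − 297 K)/0.3202 = 674.6 W
From the inner boundary to the ceramic fibre blanket/diatomaceous earth interface, ΣR_partial = 0.2218 K/W.
T_interface = T_in − Q·ΣR_partial = 513 K − (674.6)(0.2218) = 363.4 K

T = 363.4 K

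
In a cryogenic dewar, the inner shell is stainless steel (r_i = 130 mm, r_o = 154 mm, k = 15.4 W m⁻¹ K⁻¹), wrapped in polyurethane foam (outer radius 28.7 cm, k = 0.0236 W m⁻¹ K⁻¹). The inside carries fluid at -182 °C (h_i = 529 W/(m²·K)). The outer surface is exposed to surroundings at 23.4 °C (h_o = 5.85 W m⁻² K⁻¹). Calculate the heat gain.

Series thermal resistances, inner to outer:
  R_conv,in = 1/(4πr²h) = 1/(4π·0.130²·529) = 0.008901 K/W
  R_stainless steel = (1/0.130 − 1/0.154)/(4πk) = 1.199/(4π·15.4) = 0.006195 K/W
  R_polyurethane foam = (1/0.154 − 1/0.287)/(4πk) = 3.009/(4π·0.0236) = 10.15 K/W
  R_conv,out = 1/(4πr²h) = 1/(4π·0.287²·5.85) = 0.1651 K/W
ΣR = 0.008901 + 0.006195 + 10.15 + 0.1651 = 10.33 K/W
Q = ΔT/ΣR = (-182 °C − 23.4 °C)/10.33 = -19.9 W
(Negative Q ⇒ heat flows inward; heat gain = 19.9 W.)

Q = 19.9 W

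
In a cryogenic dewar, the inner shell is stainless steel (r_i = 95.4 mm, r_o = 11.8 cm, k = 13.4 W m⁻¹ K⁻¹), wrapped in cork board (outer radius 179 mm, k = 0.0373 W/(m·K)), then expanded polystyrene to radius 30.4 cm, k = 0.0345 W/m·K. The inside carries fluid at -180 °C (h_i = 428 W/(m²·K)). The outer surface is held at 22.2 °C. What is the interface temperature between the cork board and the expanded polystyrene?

Treat each layer as a resistance in series:
  R_conv,in = 1/(4πr²h) = 1/(4π·0.0954²·428) = 0.02043 K/W
  R_stainless steel = (1/0.0954 − 1/0.118)/(4πk) = 2.008/(4π·13.4) = 0.01192 K/W
  R_cork board = (1/0.118 − 1/0.179)/(4πk) = 2.888/(4π·0.0373) = 6.161 K/W
  R_expanded polystyrene = (1/0.179 − 1/0.304)/(4πk) = 2.297/(4π·0.0345) = 5.299 K/W
ΣR = 0.02043 + 0.01192 + 6.161 + 5.299 = 11.49 K/W
Q = ΔT/ΣR = (-180 °C − 22.2 °C)/11.49 = -17.60 W
From the inner boundary to the cork board/expanded polystyrene interface, ΣR_partial = 6.193 K/W.
T_interface = T_in − Q·ΣR_partial = -180 °C − (-17.60)(6.193) = -71.0 °C

T = -71.0 °C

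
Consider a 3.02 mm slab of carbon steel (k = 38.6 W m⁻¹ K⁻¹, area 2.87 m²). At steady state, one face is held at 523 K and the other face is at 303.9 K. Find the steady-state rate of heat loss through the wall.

Q = 8040 kW

Q = kA·ΔT/L = 38.6 × 2.87 × |523 K − 303.9 K| / 0.00302 = 8.04×10^6 W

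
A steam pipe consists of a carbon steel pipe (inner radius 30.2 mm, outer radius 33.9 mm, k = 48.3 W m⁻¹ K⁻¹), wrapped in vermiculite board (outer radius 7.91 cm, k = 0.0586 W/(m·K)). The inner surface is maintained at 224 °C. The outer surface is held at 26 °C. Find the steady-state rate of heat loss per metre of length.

Series thermal resistances, inner to outer:
  R'_carbon steel = ln(0.0339/0.0302)/(2πk) = 0.1156/(2π·48.3) = 3.808×10^-4 m·K/W
  R'_vermiculite board = ln(0.0791/0.0339)/(2πk) = 0.8473/(2π·0.0586) = 2.301 m·K/W
ΣR = 3.808×10^-4 + 2.301 = 2.301 m·K/W
Q' = ΔT/ΣR = (224 °C − 26 °C)/2.301 = 86.0 W/m

Q' = 86.0 W/m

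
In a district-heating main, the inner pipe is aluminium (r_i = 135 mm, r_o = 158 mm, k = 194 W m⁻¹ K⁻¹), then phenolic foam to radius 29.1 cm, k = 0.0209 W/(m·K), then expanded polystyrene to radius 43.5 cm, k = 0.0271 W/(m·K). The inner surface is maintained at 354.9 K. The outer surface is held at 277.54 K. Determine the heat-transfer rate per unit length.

Resistance network (inner→outer):
  R'_aluminium = ln(0.158/0.135)/(2πk) = 0.1573/(2π·194) = 1.291×10^-4 m·K/W
  R'_phenolic foam = ln(0.291/0.158)/(2πk) = 0.6107/(2π·0.0209) = 4.651 m·K/W
  R'_expanded polystyrene = ln(0.435/0.291)/(2πk) = 0.4020/(2π·0.0271) = 2.361 m·K/W
ΣR = 1.291×10^-4 + 4.651 + 2.361 = 7.012 m·K/W
Q' = ΔT/ΣR = (354.9 K − 277.54 K)/7.012 = 11.0 W/m

Q' = 11.0 W/m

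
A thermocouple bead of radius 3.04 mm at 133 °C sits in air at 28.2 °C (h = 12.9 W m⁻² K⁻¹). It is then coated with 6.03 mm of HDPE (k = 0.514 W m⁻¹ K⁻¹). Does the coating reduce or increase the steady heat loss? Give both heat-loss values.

increases: 0.157 → 0.963 W

Critical radius for a sphere: r_cr = 2k/h = 0.0797 m = 7.97 cm.
Outer radius after coating: r₂ = 0.00304 + 0.00603 = 0.00907 m.
Since r₁ < r_cr and r₂ ≤ r_cr, the coating moves toward the maximum at r_cr — heat loss rises.
Bare: R = 1/(4πr₁²h) = 667.5 K/W; Q = 104.8/667.5 = 0.157 W.
Coated: R = R_cond + R_conv = 108.8 K/W; Q = 104.8/108.8 = 0.963 W.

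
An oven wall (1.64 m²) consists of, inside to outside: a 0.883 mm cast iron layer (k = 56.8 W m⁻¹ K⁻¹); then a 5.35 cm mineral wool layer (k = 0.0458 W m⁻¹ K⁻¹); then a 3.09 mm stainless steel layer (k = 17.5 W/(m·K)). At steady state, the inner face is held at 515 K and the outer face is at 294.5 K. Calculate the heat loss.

Q = 310 W

Series thermal resistances, inner to outer:
  R_cast iron = L/(kA) = 8.83×10^-4/(56.8·1.64) = 9.479×10^-6 K/W
  R_mineral wool = L/(kA) = 0.0535/(0.0458·1.64) = 0.7123 K/W
  R_stainless steel = L/(kA) = 0.00309/(17.5·1.64) = 1.077×10^-4 K/W
ΣR = 9.479×10^-6 + 0.7123 + 1.077×10^-4 = 0.7124 K/W
Q = ΔT/ΣR = (515 K − 294.5 K)/0.7124 = 310 W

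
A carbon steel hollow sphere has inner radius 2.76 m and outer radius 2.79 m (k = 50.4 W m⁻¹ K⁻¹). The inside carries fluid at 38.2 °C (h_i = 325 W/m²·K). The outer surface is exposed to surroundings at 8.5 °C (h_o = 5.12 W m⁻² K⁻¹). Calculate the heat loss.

Q = 14600 W

Resistance network (inner→outer):
  R_conv,in = 1/(4πr²h) = 1/(4π·2.76²·325) = 3.214×10^-5 K/W
  R_carbon steel = (1/2.76 − 1/2.79)/(4πk) = 0.003896/(4π·50.4) = 6.151×10^-6 K/W
  R_conv,out = 1/(4πr²h) = 1/(4π·2.79²·5.12) = 0.001997 K/W
ΣR = 3.214×10^-5 + 6.151×10^-6 + 0.001997 = 0.002035 K/W
Q = ΔT/ΣR = (38.2 °C − 8.5 °C)/0.002035 = 14600 W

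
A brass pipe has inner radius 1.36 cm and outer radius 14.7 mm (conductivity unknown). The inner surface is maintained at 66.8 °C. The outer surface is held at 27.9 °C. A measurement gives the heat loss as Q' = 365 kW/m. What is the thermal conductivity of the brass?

ΣR = ΔT/Q' = |66.8 − 27.9|/3.65×10^5 = 1.066×10^-4 m·K/W
ln(r₂/r₁)/(2πk) = 1.066×10^-4 ⇒ k = 0.07778/(2π·1.066×10^-4) = 116 W/m·K

k = 116 W/m·K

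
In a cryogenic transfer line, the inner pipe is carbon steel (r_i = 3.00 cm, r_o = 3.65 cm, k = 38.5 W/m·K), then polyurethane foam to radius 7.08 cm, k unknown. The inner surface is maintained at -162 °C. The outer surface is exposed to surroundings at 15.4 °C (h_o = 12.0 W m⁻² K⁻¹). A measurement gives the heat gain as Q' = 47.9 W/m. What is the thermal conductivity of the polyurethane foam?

ΣR = ΔT/Q' = |-162 − 15.4|/47.9 = 3.704 m·K/W
Known resistances:
  R'_carbon steel = ln(0.0365/0.0300)/(2πk) = 0.1961/(2π·38.5) = 8.107×10^-4 m·K/W
  R'_conv,out = 1/(2πr h) = 1/(2π·0.0708·12.0) = 0.1873 m·K/W
R_polyurethane foam = ΣR − ΣR_known = 3.704 − 0.1881 = 3.516 m·K/W
ln(r₂/r₁)/(2πk) = 3.516 ⇒ k = 0.6625/(2π·3.516) = 0.0300 W/m·K

k = 0.0300 W/m·K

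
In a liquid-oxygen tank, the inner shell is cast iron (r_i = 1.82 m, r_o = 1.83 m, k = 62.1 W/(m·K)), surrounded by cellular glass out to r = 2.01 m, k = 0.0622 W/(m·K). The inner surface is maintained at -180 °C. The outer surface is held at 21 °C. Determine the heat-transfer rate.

Resistance network (inner→outer):
  R_cast iron = (1/1.82 − 1/1.83)/(4πk) = 0.003002/(4π·62.1) = 3.847×10^-6 K/W
  R_cellular glass = (1/1.83 − 1/2.01)/(4πk) = 0.04894/(4π·0.0622) = 0.06261 K/W
ΣR = 3.847×10^-6 + 0.06261 = 0.06261 K/W
Q = ΔT/ΣR = (-180 °C − 21 °C)/0.06261 = -3210 W
(Negative Q ⇒ heat flows inward; heat gain = 3210 W.)

Q = 3210 W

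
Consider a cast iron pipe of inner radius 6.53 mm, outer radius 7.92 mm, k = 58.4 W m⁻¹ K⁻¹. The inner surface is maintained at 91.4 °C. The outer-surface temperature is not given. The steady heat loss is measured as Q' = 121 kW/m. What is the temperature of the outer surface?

T_out = 27.8 °C

Sum the resistances:
  R'_cast iron = ln(0.00792/0.00653)/(2πk) = 0.1930/(2π·58.4) = 5.259×10^-4 m·K/W
ΣR = 5.259×10^-4 m·K/W
ΔT = Q'·ΣR = 1.21×10^5 × 5.259×10^-4 = 63.63 K
Heat flows outward, so T_out = T_in − ΔT = 91.4 − 63.63 = 27.8 °C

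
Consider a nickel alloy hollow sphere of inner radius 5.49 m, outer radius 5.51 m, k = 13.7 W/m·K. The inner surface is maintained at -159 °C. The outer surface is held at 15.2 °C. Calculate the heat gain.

Q = 4πk·ΔT/(1/r₁ − 1/r₂) = 4π × 13.7 × 174.2 / (1/5.49 − 1/5.51) = 4.54×10^7 W

Q = 45400 kW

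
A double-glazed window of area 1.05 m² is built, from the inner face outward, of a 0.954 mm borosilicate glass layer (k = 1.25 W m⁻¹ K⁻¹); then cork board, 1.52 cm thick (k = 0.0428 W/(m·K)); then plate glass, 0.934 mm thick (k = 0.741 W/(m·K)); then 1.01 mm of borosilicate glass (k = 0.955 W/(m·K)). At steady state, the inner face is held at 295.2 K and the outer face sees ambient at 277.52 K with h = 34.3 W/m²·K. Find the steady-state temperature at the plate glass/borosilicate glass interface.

T = 278.90 K

Series thermal resistances, inner to outer:
  R_borosilicate glass = L/(kA) = 9.54×10^-4/(1.25·1.05) = 7.269×10^-4 K/W
  R_cork board = L/(kA) = 0.0152/(0.0428·1.05) = 0.3382 K/W
  R_plate glass = L/(kA) = 9.34×10^-4/(0.741·1.05) = 0.001200 K/W
  R_borosilicate glass = L/(kA) = 0.00101/(0.955·1.05) = 0.001007 K/W
  R_conv,out = 1/(hA) = 1/(34.3·1.05) = 0.02777 K/W
ΣR = 7.269×10^-4 + 0.3382 + 0.001200 + 0.001007 + 0.02777 = 0.3689 K/W
Q = ΔT/ΣR = (295.2 K − 277.52 K)/0.3689 = 47.93 W
From the inner boundary to the plate glass/borosilicate glass interface, ΣR_partial = 0.3401 K/W.
T_interface = T_in − Q·ΣR_partial = 295.2 K − (47.93)(0.3401) = 278.90 K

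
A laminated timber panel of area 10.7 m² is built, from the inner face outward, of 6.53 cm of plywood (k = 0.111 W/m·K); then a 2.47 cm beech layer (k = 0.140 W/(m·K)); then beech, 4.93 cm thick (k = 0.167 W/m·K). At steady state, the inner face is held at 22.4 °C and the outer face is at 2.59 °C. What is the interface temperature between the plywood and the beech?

T = 11.4 °C

Series thermal resistances, inner to outer:
  R_plywood = L/(kA) = 0.0653/(0.111·10.7) = 0.05498 K/W
  R_beech = L/(kA) = 0.0247/(0.140·10.7) = 0.01649 K/W
  R_beech = L/(kA) = 0.0493/(0.167·10.7) = 0.02759 K/W
ΣR = 0.05498 + 0.01649 + 0.02759 = 0.09906 K/W
Q = ΔT/ΣR = (22.4 °C − 2.59 °C)/0.09906 = 200.0 W
From the inner boundary to the plywood/beech interface, ΣR_partial = 0.05498 K/W.
T_interface = T_in − Q·ΣR_partial = 22.4 °C − (200.0)(0.05498) = 11.4 °C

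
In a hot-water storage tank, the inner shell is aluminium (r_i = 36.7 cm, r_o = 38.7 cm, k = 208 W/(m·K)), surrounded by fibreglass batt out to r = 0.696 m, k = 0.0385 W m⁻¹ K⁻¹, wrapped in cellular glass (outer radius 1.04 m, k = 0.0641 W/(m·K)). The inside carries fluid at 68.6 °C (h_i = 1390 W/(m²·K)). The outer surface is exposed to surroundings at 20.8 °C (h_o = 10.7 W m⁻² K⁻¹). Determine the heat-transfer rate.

Q = 16.1 W

Series thermal resistances, inner to outer:
  R_conv,in = 1/(4πr²h) = 1/(4π·0.367²·1390) = 4.251×10^-4 K/W
  R_aluminium = (1/0.367 − 1/0.387)/(4πk) = 0.1408/(4π·208) = 5.387×10^-5 K/W
  R_fibreglass batt = (1/0.387 − 1/0.696)/(4πk) = 1.147/(4π·0.0385) = 2.371 K/W
  R_cellular glass = (1/0.696 − 1/1.04)/(4πk) = 0.4752/(4π·0.0641) = 0.5900 K/W
  R_conv,out = 1/(4πr²h) = 1/(4π·1.04²·10.7) = 0.006876 K/W
ΣR = 4.251×10^-4 + 5.387×10^-5 + 2.371 + 0.5900 + 0.006876 = 2.968 K/W
Q = ΔT/ΣR = (68.6 °C − 20.8 °C)/2.968 = 16.1 W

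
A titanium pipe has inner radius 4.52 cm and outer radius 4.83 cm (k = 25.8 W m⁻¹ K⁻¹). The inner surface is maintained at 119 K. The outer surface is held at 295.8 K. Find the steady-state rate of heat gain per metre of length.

Q' = 2πk·ΔT/ln(r₂/r₁) = 2π × 25.8 × 176.8 / ln(0.0483/0.0452) = 4.32×10^5 W/m

Q' = 432 kW/m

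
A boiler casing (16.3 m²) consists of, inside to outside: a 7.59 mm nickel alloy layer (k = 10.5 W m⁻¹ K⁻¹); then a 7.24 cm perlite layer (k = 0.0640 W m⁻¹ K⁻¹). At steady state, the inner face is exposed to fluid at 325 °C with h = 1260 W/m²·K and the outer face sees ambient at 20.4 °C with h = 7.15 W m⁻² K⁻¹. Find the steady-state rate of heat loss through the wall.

Q = 3900 W

Series thermal resistances, inner to outer:
  R_conv,in = 1/(hA) = 1/(1260·16.3) = 4.869×10^-5 K/W
  R_nickel alloy = L/(kA) = 0.00759/(10.5·16.3) = 4.435×10^-5 K/W
  R_perlite = L/(kA) = 0.0724/(0.0640·16.3) = 0.06940 K/W
  R_conv,out = 1/(hA) = 1/(7.15·16.3) = 0.008580 K/W
ΣR = 4.869×10^-5 + 4.435×10^-5 + 0.06940 + 0.008580 = 0.07807 K/W
Q = ΔT/ΣR = (325 °C − 20.4 °C)/0.07807 = 3900 W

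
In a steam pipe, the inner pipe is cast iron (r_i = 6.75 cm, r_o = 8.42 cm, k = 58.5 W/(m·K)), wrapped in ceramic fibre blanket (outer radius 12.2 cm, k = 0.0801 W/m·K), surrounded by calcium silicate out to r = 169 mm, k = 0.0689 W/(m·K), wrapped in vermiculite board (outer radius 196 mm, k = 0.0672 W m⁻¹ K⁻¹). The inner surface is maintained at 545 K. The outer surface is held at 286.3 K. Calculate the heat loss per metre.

Q' = 141 W/m

Resistance network (inner→outer):
  R'_cast iron = ln(0.0842/0.0675)/(2πk) = 0.2211/(2π·58.5) = 6.014×10^-4 m·K/W
  R'_ceramic fibre blanket = ln(0.122/0.0842)/(2πk) = 0.3708/(2π·0.0801) = 0.7368 m·K/W
  R'_calcium silicate = ln(0.169/0.122)/(2πk) = 0.3259/(2π·0.0689) = 0.7528 m·K/W
  R'_vermiculite board = ln(0.196/0.169)/(2πk) = 0.1482/(2π·0.0672) = 0.3510 m·K/W
ΣR = 6.014×10^-4 + 0.7368 + 0.7528 + 0.3510 = 1.841 m·K/W
Q' = ΔT/ΣR = (545 K − 286.3 K)/1.841 = 141 W/m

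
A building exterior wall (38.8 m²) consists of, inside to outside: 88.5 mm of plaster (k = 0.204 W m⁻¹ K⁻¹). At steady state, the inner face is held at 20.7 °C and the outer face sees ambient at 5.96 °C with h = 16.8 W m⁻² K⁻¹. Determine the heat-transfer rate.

Q = 1160 W

Treat each layer as a resistance in series:
  R_plaster = L/(kA) = 0.0885/(0.204·38.8) = 0.01118 K/W
  R_conv,out = 1/(hA) = 1/(16.8·38.8) = 0.001534 K/W
ΣR = 0.01118 + 0.001534 = 0.01271 K/W
Q = ΔT/ΣR = (20.7 °C − 5.96 °C)/0.01271 = 1160 W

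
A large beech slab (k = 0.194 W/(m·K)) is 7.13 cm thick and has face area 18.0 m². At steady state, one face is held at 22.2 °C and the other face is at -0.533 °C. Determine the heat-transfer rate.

Q = kA·ΔT/L = 0.194 × 18.0 × |22.2 °C − -0.533 °C| / 0.0713 = 1110 W

Q = 1110 W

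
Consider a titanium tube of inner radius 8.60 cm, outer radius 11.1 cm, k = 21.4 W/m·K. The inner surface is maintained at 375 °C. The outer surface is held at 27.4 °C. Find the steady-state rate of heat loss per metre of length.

Q' = 1.83×10^5 W/m

Q' = 2πk·ΔT/ln(r₂/r₁) = 2π × 21.4 × 347.6 / ln(0.111/0.0860) = 1.83×10^5 W/m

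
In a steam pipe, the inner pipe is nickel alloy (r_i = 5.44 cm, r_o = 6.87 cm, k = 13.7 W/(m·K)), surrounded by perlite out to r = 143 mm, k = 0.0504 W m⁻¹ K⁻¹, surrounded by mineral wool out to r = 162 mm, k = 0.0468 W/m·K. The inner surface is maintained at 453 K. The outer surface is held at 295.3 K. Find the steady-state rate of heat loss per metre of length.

Resistance network (inner→outer):
  R'_nickel alloy = ln(0.0687/0.0544)/(2πk) = 0.2334/(2π·13.7) = 0.002711 m·K/W
  R'_perlite = ln(0.143/0.0687)/(2πk) = 0.7331/(2π·0.0504) = 2.315 m·K/W
  R'_mineral wool = ln(0.162/0.143)/(2πk) = 0.1248/(2π·0.0468) = 0.4242 m·K/W
ΣR = 0.002711 + 2.315 + 0.4242 = 2.742 m·K/W
Q' = ΔT/ΣR = (453 K − 295.3 K)/2.742 = 57.5 W/m

Q' = 57.5 W/m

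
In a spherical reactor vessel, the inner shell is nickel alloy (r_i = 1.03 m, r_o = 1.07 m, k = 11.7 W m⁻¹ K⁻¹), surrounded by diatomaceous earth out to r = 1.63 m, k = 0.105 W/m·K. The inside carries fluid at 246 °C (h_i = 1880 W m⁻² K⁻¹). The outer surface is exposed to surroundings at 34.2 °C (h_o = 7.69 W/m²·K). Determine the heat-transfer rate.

Q = 856 W

Resistance network (inner→outer):
  R_conv,in = 1/(4πr²h) = 1/(4π·1.03²·1880) = 3.990×10^-5 K/W
  R_nickel alloy = (1/1.03 − 1/1.07)/(4πk) = 0.03629/(4π·11.7) = 2.469×10^-4 K/W
  R_diatomaceous earth = (1/1.07 − 1/1.63)/(4πk) = 0.3211/(4π·0.105) = 0.2433 K/W
  R_conv,out = 1/(4πr²h) = 1/(4π·1.63²·7.69) = 0.003895 K/W
ΣR = 3.990×10^-5 + 2.469×10^-4 + 0.2433 + 0.003895 = 0.2475 K/W
Q = ΔT/ΣR = (246 °C − 34.2 °C)/0.2475 = 856 W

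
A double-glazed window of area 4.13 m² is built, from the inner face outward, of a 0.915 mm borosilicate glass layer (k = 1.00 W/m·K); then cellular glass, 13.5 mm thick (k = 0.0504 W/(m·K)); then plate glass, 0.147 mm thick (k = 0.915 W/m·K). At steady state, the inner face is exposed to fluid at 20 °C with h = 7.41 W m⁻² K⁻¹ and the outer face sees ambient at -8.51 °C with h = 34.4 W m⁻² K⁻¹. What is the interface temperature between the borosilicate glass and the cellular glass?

Series thermal resistances, inner to outer:
  R_conv,in = 1/(hA) = 1/(7.41·4.13) = 0.03268 K/W
  R_borosilicate glass = L/(kA) = 9.15×10^-4/(1.00·4.13) = 2.215×10^-4 K/W
  R_cellular glass = L/(kA) = 0.0135/(0.0504·4.13) = 0.06486 K/W
  R_plate glass = L/(kA) = 1.47×10^-4/(0.915·4.13) = 3.890×10^-5 K/W
  R_conv,out = 1/(hA) = 1/(34.4·4.13) = 0.007039 K/W
ΣR = 0.03268 + 2.215×10^-4 + 0.06486 + 3.890×10^-5 + 0.007039 = 0.1048 K/W
Q = ΔT/ΣR = (20 °C − -8.51 °C)/0.1048 = 272.0 W
From the inner boundary to the borosilicate glass/cellular glass interface, ΣR_partial = 0.03290 K/W.
T_interface = T_in − Q·ΣR_partial = 20 °C − (272.0)(0.03290) = 11.1 °C

T = 11.1 °C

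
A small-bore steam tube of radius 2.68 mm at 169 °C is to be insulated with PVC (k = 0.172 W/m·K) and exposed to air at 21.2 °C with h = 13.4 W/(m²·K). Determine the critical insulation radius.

For a cylinder, r_cr = k_ins/h = 0.172/13.4 = 0.0128 m = 1.28 cm

r_cr = 1.28 cm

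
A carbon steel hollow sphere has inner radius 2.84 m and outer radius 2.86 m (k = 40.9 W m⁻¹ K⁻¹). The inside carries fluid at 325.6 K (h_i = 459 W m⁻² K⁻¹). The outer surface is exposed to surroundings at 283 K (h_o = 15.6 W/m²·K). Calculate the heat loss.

Q = 65500 W

Series thermal resistances, inner to outer:
  R_conv,in = 1/(4πr²h) = 1/(4π·2.84²·459) = 2.150×10^-5 K/W
  R_carbon steel = (1/2.84 − 1/2.86)/(4πk) = 0.002462/(4π·40.9) = 4.791×10^-6 K/W
  R_conv,out = 1/(4πr²h) = 1/(4π·2.86²·15.6) = 6.236×10^-4 K/W
ΣR = 2.150×10^-5 + 4.791×10^-6 + 6.236×10^-4 = 6.499×10^-4 K/W
Q = ΔT/ΣR = (325.6 K − 283 K)/6.499×10^-4 = 65500 W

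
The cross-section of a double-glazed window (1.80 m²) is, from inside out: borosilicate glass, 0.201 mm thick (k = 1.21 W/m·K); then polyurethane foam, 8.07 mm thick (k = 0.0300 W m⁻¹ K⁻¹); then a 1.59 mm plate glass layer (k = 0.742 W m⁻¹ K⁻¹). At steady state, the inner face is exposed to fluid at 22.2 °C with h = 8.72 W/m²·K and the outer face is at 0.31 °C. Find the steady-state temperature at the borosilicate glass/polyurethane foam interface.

T = 15.7 °C

Treat each layer as a resistance in series:
  R_conv,in = 1/(hA) = 1/(8.72·1.80) = 0.06371 K/W
  R_borosilicate glass = L/(kA) = 2.01×10^-4/(1.21·1.80) = 9.229×10^-5 K/W
  R_polyurethane foam = L/(kA) = 0.00807/(0.0300·1.80) = 0.1494 K/W
  R_plate glass = L/(kA) = 0.00159/(0.742·1.80) = 0.001190 K/W
ΣR = 0.06371 + 9.229×10^-5 + 0.1494 + 0.001190 = 0.2144 K/W
Q = ΔT/ΣR = (22.2 °C − 0.31 °C)/0.2144 = 102.1 W
From the inner boundary to the borosilicate glass/polyurethane foam interface, ΣR_partial = 0.06380 K/W.
T_interface = T_in − Q·ΣR_partial = 22.2 °C − (102.1)(0.06380) = 15.7 °C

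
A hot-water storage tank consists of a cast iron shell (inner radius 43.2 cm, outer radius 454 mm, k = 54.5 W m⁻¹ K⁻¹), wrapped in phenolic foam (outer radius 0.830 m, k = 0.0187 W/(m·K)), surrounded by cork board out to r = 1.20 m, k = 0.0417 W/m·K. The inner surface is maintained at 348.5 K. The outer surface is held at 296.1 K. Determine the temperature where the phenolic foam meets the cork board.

Series thermal resistances, inner to outer:
  R_cast iron = (1/0.432 − 1/0.454)/(4πk) = 0.1122/(4π·54.5) = 1.638×10^-4 K/W
  R_phenolic foam = (1/0.454 − 1/0.830)/(4πk) = 0.9978/(4π·0.0187) = 4.246 K/W
  R_cork board = (1/0.830 − 1/1.20)/(4πk) = 0.3715/(4π·0.0417) = 0.7089 K/W
ΣR = 1.638×10^-4 + 4.246 + 0.7089 = 4.955 K/W
Q = ΔT/ΣR = (348.5 K − 296.1 K)/4.955 = 10.58 W
From the inner boundary to the phenolic foam/cork board interface, ΣR_partial = 4.246 K/W.
T_interface = T_in − Q·ΣR_partial = 348.5 K − (10.58)(4.246) = 303.6 K

T = 303.6 K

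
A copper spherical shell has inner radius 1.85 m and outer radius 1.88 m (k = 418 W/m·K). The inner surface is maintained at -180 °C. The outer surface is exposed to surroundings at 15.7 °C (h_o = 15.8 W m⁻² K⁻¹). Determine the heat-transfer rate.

Q = 1.37×10^5 W

Series thermal resistances, inner to outer:
  R_copper = (1/1.85 − 1/1.88)/(4πk) = 0.008626/(4π·418) = 1.642×10^-6 K/W
  R_conv,out = 1/(4πr²h) = 1/(4π·1.88²·15.8) = 0.001425 K/W
ΣR = 1.642×10^-6 + 0.001425 = 0.001427 K/W
Q = ΔT/ΣR = (-180 °C − 15.7 °C)/0.001427 = -1.37×10^5 W
(Negative Q ⇒ heat flows inward; heat gain = 1.37×10^5 W.)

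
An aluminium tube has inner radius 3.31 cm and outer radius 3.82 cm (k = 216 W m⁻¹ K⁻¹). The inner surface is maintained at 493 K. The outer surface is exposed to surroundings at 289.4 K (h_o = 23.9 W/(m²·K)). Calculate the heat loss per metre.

Q' = 1170 W/m

Series thermal resistances, inner to outer:
  R'_aluminium = ln(0.0382/0.0331)/(2πk) = 0.1433/(2π·216) = 1.056×10^-4 m·K/W
  R'_conv,out = 1/(2πr h) = 1/(2π·0.0382·23.9) = 0.1743 m·K/W
ΣR = 1.056×10^-4 + 0.1743 = 0.1744 m·K/W
Q' = ΔT/ΣR = (493 K − 289.4 K)/0.1744 = 1170 W/m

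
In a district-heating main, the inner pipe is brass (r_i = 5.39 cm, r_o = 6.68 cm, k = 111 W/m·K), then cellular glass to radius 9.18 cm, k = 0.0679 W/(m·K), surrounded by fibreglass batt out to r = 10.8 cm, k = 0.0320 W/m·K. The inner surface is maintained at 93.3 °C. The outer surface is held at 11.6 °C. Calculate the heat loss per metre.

Q' = 52.6 W/m

Treat each layer as a resistance in series:
  R'_brass = ln(0.0668/0.0539)/(2πk) = 0.2146/(2π·111) = 3.077×10^-4 m·K/W
  R'_cellular glass = ln(0.0918/0.0668)/(2πk) = 0.3179/(2π·0.0679) = 0.7452 m·K/W
  R'_fibreglass batt = ln(0.108/0.0918)/(2πk) = 0.1625/(2π·0.0320) = 0.8083 m·K/W
ΣR = 3.077×10^-4 + 0.7452 + 0.8083 = 1.554 m·K/W
Q' = ΔT/ΣR = (93.3 °C − 11.6 °C)/1.554 = 52.6 W/m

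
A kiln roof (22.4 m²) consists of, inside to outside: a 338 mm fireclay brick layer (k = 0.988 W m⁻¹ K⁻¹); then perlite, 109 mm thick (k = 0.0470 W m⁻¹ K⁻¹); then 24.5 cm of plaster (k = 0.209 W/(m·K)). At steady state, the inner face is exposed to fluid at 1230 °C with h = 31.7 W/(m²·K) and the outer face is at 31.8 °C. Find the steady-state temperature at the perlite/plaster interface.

Series thermal resistances, inner to outer:
  R_conv,in = 1/(hA) = 1/(31.7·22.4) = 0.001408 K/W
  R_fireclay brick = L/(kA) = 0.338/(0.988·22.4) = 0.01527 K/W
  R_perlite = L/(kA) = 0.109/(0.0470·22.4) = 0.1035 K/W
  R_plaster = L/(kA) = 0.245/(0.209·22.4) = 0.05233 K/W
ΣR = 0.001408 + 0.01527 + 0.1035 + 0.05233 = 0.1725 K/W
Q = ΔT/ΣR = (1230 °C − 31.8 °C)/0.1725 = 6946 W
From the inner boundary to the perlite/plaster interface, ΣR_partial = 0.1202 K/W.
T_interface = T_in − Q·ΣR_partial = 1230 °C − (6946)(0.1202) = 395 °C

T = 395 °C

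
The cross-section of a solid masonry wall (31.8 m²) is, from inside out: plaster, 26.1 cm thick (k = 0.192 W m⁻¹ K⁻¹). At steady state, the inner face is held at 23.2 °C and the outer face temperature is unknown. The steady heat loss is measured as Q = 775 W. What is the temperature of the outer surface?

T_out = -9.93 °C

Series resistances:
  R_plaster = L/(kA) = 0.261/(0.192·31.8) = 0.04275 K/W
ΣR = 0.04275 K/W
ΔT = Q·ΣR = 775 × 0.04275 = 33.13 K
Heat flows outward, so T_out = T_in − ΔT = 23.2 − 33.13 = -9.93 °C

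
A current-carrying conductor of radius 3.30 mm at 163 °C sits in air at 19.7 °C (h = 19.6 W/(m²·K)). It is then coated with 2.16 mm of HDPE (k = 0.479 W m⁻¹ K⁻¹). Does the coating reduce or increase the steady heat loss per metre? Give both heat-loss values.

Critical radius for a cylinder: r_cr = k/h = 0.0244 m = 2.44 cm.
Outer radius after coating: r₂ = 0.00330 + 0.00216 = 0.00546 m.
Since r₁ < r_cr and r₂ ≤ r_cr, the coating moves toward the maximum at r_cr — heat loss rises.
Bare: R = 1/(2πr₁h) = 2.461 m·K/W; Q = 143.3/2.461 = 58.2 W/m.
Coated: R = R_cond + R_conv = 1.655 m·K/W; Q = 143.3/1.655 = 86.6 W/m.

increases: 58.2 → 86.6 W/m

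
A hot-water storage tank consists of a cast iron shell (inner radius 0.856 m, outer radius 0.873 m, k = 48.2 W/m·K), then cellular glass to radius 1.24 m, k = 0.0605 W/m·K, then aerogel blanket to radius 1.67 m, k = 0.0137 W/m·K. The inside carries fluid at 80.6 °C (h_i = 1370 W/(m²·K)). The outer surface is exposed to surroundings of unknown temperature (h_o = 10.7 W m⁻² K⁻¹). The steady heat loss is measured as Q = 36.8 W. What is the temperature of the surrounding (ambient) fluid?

Sum the resistances:
  R_conv,in = 1/(4πr²h) = 1/(4π·0.856²·1370) = 7.927×10^-5 K/W
  R_cast iron = (1/0.856 − 1/0.873)/(4πk) = 0.02275/(4π·48.2) = 3.756×10^-5 K/W
  R_cellular glass = (1/0.873 − 1/1.24)/(4πk) = 0.3390/(4π·0.0605) = 0.4459 K/W
  R_aerogel blanket = (1/1.24 − 1/1.67)/(4πk) = 0.2076/(4π·0.0137) = 1.206 K/W
  R_conv,out = 1/(4πr²h) = 1/(4π·1.67²·10.7) = 0.002667 K/W
ΣR = 1.655 K/W
ΔT = Q·ΣR = 36.8 × 1.655 = 60.90 K
Heat flows outward, so T_out = T_in − ΔT = 80.6 − 60.90 = 19.7 °C

T_out = 19.7 °C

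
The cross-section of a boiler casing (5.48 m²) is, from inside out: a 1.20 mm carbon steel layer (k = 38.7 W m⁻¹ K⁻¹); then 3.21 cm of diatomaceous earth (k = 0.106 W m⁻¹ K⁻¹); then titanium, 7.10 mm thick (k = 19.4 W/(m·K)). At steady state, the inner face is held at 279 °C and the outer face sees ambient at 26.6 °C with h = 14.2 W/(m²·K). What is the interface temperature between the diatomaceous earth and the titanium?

T = 74.4 °C

Treat each layer as a resistance in series:
  R_carbon steel = L/(kA) = 0.00120/(38.7·5.48) = 5.658×10^-6 K/W
  R_diatomaceous earth = L/(kA) = 0.0321/(0.106·5.48) = 0.05526 K/W
  R_titanium = L/(kA) = 0.00710/(19.4·5.48) = 6.678×10^-5 K/W
  R_conv,out = 1/(hA) = 1/(14.2·5.48) = 0.01285 K/W
ΣR = 5.658×10^-6 + 0.05526 + 6.678×10^-5 + 0.01285 = 0.06818 K/W
Q = ΔT/ΣR = (279 °C − 26.6 °C)/0.06818 = 3702 W
From the inner boundary to the diatomaceous earth/titanium interface, ΣR_partial = 0.05527 K/W.
T_interface = T_in − Q·ΣR_partial = 279 °C − (3702)(0.05527) = 74.4 °C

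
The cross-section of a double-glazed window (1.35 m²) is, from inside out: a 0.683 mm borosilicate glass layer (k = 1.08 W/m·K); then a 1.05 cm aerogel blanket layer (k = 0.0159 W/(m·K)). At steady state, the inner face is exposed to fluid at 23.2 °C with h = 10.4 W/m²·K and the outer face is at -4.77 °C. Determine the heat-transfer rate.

Series thermal resistances, inner to outer:
  R_conv,in = 1/(hA) = 1/(10.4·1.35) = 0.07123 K/W
  R_borosilicate glass = L/(kA) = 6.83×10^-4/(1.08·1.35) = 4.684×10^-4 K/W
  R_aerogel blanket = L/(kA) = 0.0105/(0.0159·1.35) = 0.4892 K/W
ΣR = 0.07123 + 4.684×10^-4 + 0.4892 = 0.5609 K/W
Q = ΔT/ΣR = (23.2 °C − -4.77 °C)/0.5609 = 49.9 W

Q = 49.9 W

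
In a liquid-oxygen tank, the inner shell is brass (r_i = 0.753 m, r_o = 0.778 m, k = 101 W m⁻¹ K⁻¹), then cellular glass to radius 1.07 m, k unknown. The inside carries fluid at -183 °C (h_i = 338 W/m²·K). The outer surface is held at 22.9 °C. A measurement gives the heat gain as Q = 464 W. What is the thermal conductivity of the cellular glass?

k = 0.0630 W/m·K

ΣR = ΔT/Q = |-183 − 22.9|/464 = 0.4438 K/W
Known resistances:
  R_conv,in = 1/(4πr²h) = 1/(4π·0.753²·338) = 4.152×10^-4 K/W
  R_brass = (1/0.753 − 1/0.778)/(4πk) = 0.04267/(4π·101) = 3.362×10^-5 K/W
R_cellular glass = ΣR − ΣR_known = 0.4438 − 4.488×10^-4 = 0.4434 K/W
(1/r₁−1/r₂)/(4πk) = 0.4434 ⇒ k = 0.3508/(4π·0.4434) = 0.0630 W/m·K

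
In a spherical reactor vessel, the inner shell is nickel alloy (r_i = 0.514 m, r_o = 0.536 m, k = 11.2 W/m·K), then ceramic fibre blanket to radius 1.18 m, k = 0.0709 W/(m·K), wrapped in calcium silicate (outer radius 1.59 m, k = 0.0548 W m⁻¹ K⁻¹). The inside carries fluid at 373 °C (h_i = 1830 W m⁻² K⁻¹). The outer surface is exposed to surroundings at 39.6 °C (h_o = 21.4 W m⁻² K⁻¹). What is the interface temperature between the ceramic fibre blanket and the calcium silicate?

Resistance network (inner→outer):
  R_conv,in = 1/(4πr²h) = 1/(4π·0.514²·1830) = 1.646×10^-4 K/W
  R_nickel alloy = (1/0.514 − 1/0.536)/(4πk) = 0.07985/(4π·11.2) = 5.674×10^-4 K/W
  R_ceramic fibre blanket = (1/0.536 − 1/1.18)/(4πk) = 1.018/(4π·0.0709) = 1.143 K/W
  R_calcium silicate = (1/1.18 − 1/1.59)/(4πk) = 0.2185/(4π·0.0548) = 0.3173 K/W
  R_conv,out = 1/(4πr²h) = 1/(4π·1.59²·21.4) = 0.001471 K/W
ΣR = 1.646×10^-4 + 5.674×10^-4 + 1.143 + 0.3173 + 0.001471 = 1.463 K/W
Q = ΔT/ΣR = (373 °C − 39.6 °C)/1.463 = 227.9 W
From the inner boundary to the ceramic fibre blanket/calcium silicate interface, ΣR_partial = 1.144 K/W.
T_interface = T_in − Q·ΣR_partial = 373 °C − (227.9)(1.144) = 112 °C

T = 112 °C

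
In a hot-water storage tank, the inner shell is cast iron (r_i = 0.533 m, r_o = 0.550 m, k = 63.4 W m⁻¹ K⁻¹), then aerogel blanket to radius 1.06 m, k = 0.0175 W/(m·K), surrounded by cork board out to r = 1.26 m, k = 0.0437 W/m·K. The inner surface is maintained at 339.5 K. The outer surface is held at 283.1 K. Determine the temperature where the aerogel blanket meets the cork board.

Treat each layer as a resistance in series:
  R_cast iron = (1/0.533 − 1/0.550)/(4πk) = 0.05799/(4π·63.4) = 7.279×10^-5 K/W
  R_aerogel blanket = (1/0.550 − 1/1.06)/(4πk) = 0.8748/(4π·0.0175) = 3.978 K/W
  R_cork board = (1/1.06 − 1/1.26)/(4πk) = 0.1497/(4π·0.0437) = 0.2727 K/W
ΣR = 7.279×10^-5 + 3.978 + 0.2727 = 4.251 K/W
Q = ΔT/ΣR = (339.5 K − 283.1 K)/4.251 = 13.27 W
From the inner boundary to the aerogel blanket/cork board interface, ΣR_partial = 3.978 K/W.
T_interface = T_in − Q·ΣR_partial = 339.5 K − (13.27)(3.978) = 286.7 K

T = 286.7 K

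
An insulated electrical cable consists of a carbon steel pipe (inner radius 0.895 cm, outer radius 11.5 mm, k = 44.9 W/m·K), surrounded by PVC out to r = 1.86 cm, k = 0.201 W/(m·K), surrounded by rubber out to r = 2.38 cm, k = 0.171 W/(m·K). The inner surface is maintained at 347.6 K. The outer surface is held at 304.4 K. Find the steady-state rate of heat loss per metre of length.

Resistance network (inner→outer):
  R'_carbon steel = ln(0.0115/0.00895)/(2πk) = 0.2507/(2π·44.9) = 8.886×10^-4 m·K/W
  R'_PVC = ln(0.0186/0.0115)/(2πk) = 0.4808/(2π·0.201) = 0.3807 m·K/W
  R'_rubber = ln(0.0238/0.0186)/(2πk) = 0.2465/(2π·0.171) = 0.2294 m·K/W
ΣR = 8.886×10^-4 + 0.3807 + 0.2294 = 0.6110 m·K/W
Q' = ΔT/ΣR = (347.6 K − 304.4 K)/0.6110 = 70.7 W/m

Q' = 70.7 W/m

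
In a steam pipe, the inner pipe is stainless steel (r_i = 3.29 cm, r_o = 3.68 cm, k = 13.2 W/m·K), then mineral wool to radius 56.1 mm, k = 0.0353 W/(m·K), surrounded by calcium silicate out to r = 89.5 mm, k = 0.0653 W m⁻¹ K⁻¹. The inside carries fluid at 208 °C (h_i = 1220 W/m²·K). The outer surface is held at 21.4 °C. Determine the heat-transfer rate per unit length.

Q' = 61.3 W/m

Resistance network (inner→outer):
  R'_conv,in = 1/(2πr h) = 1/(2π·0.0329·1220) = 0.003965 m·K/W
  R'_stainless steel = ln(0.0368/0.0329)/(2πk) = 0.1120/(2π·13.2) = 0.001351 m·K/W
  R'_mineral wool = ln(0.0561/0.0368)/(2πk) = 0.4216/(2π·0.0353) = 1.901 m·K/W
  R'_calcium silicate = ln(0.0895/0.0561)/(2πk) = 0.4671/(2π·0.0653) = 1.138 m·K/W
ΣR = 0.003965 + 0.001351 + 1.901 + 1.138 = 3.044 m·K/W
Q' = ΔT/ΣR = (208 °C − 21.4 °C)/3.044 = 61.3 W/m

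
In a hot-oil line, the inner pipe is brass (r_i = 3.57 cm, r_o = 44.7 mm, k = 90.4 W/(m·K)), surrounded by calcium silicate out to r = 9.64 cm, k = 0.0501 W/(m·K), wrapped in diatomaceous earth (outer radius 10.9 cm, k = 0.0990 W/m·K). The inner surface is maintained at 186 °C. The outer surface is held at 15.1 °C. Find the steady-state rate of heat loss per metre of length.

Q' = 64.8 W/m

Resistance network (inner→outer):
  R'_brass = ln(0.0447/0.0357)/(2πk) = 0.2248/(2π·90.4) = 3.958×10^-4 m·K/W
  R'_calcium silicate = ln(0.0964/0.0447)/(2πk) = 0.7685/(2π·0.0501) = 2.441 m·K/W
  R'_diatomaceous earth = ln(0.109/0.0964)/(2πk) = 0.1228/(2π·0.0990) = 0.1975 m·K/W
ΣR = 3.958×10^-4 + 2.441 + 0.1975 = 2.639 m·K/W
Q' = ΔT/ΣR = (186 °C − 15.1 °C)/2.639 = 64.8 W/m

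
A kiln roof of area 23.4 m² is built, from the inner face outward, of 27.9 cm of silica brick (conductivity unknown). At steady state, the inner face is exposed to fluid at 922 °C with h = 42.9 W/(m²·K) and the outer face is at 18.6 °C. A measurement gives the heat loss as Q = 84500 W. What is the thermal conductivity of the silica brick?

ΣR = ΔT/Q = |922 − 18.6|/84500 = 0.01069 K/W
Known resistances:
  R_conv,in = 1/(hA) = 1/(42.9·23.4) = 9.962×10^-4 K/W
R_silica brick = ΣR − ΣR_known = 0.01069 − 9.962×10^-4 = 0.009694 K/W
L/(kA) = 0.009694 ⇒ k = 0.279/(0.009694·23.4) = 1.23 W/m·K

k = 1.23 W/m·K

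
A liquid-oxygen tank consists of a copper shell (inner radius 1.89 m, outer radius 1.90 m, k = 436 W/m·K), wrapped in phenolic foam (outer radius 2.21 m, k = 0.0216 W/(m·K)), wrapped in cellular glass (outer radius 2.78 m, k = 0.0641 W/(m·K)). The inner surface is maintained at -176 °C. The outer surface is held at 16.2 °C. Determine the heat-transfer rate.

Q = 496 W

Resistance network (inner→outer):
  R_copper = (1/1.89 − 1/1.90)/(4πk) = 0.002785/(4π·436) = 5.083×10^-7 K/W
  R_phenolic foam = (1/1.90 − 1/2.21)/(4πk) = 0.07383/(4π·0.0216) = 0.2720 K/W
  R_cellular glass = (1/2.21 − 1/2.78)/(4πk) = 0.09278/(4π·0.0641) = 0.1152 K/W
ΣR = 5.083×10^-7 + 0.2720 + 0.1152 = 0.3872 K/W
Q = ΔT/ΣR = (-176 °C − 16.2 °C)/0.3872 = -496 W
(Negative Q ⇒ heat flows inward; heat gain = 496 W.)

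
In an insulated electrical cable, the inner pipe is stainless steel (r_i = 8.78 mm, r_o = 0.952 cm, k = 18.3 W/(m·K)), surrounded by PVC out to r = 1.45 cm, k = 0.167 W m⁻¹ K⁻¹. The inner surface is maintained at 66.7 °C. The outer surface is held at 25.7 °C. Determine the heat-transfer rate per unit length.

Series thermal resistances, inner to outer:
  R'_stainless steel = ln(0.00952/0.00878)/(2πk) = 0.08092/(2π·18.3) = 7.037×10^-4 m·K/W
  R'_PVC = ln(0.0145/0.00952)/(2πk) = 0.4208/(2π·0.167) = 0.4010 m·K/W
ΣR = 7.037×10^-4 + 0.4010 = 0.4017 m·K/W
Q' = ΔT/ΣR = (66.7 °C − 25.7 °C)/0.4017 = 102 W/m

Q' = 102 W/m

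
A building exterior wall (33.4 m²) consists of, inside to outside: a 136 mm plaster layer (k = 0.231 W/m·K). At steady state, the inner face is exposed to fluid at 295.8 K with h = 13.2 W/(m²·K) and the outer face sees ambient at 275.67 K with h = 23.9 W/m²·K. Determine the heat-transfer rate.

Series thermal resistances, inner to outer:
  R_conv,in = 1/(hA) = 1/(13.2·33.4) = 0.002268 K/W
  R_plaster = L/(kA) = 0.136/(0.231·33.4) = 0.01763 K/W
  R_conv,out = 1/(hA) = 1/(23.9·33.4) = 0.001253 K/W
ΣR = 0.002268 + 0.01763 + 0.001253 = 0.02115 K/W
Q = ΔT/ΣR = (295.8 K − 275.67 K)/0.02115 = 952 W

Q = 952 W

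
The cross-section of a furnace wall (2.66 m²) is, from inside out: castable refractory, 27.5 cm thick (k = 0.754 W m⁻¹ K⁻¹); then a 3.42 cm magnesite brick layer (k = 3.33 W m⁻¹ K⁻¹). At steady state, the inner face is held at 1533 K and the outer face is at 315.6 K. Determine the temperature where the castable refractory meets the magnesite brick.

Resistance network (inner→outer):
  R_castable refractory = L/(kA) = 0.275/(0.754·2.66) = 0.1371 K/W
  R_magnesite brick = L/(kA) = 0.0342/(3.33·2.66) = 0.003861 K/W
ΣR = 0.1371 + 0.003861 = 0.1410 K/W
Q = ΔT/ΣR = (1533 K − 315.6 K)/0.1410 = 8634 W
From the inner boundary to the castable refractory/magnesite brick interface, ΣR_partial = 0.1371 K/W.
T_interface = T_in − Q·ΣR_partial = 1533 K − (8634)(0.1371) = 349 K

T = 349 K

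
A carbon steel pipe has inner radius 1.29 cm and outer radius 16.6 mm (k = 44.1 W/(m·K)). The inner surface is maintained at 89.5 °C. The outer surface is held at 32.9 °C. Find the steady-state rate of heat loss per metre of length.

Q' = 62200 W/m

Q' = 2πk·ΔT/ln(r₂/r₁) = 2π × 44.1 × 56.6 / ln(0.0166/0.0129) = 62200 W/m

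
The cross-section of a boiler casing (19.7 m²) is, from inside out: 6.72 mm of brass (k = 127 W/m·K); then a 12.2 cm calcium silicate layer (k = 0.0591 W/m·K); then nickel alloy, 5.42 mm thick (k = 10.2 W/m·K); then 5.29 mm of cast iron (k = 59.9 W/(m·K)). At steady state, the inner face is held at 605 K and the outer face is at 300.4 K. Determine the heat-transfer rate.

Q = 2.91 kW

Resistance network (inner→outer):
  R_brass = L/(kA) = 0.00672/(127·19.7) = 2.686×10^-6 K/W
  R_calcium silicate = L/(kA) = 0.122/(0.0591·19.7) = 0.1048 K/W
  R_nickel alloy = L/(kA) = 0.00542/(10.2·19.7) = 2.697×10^-5 K/W
  R_cast iron = L/(kA) = 0.00529/(59.9·19.7) = 4.483×10^-6 K/W
ΣR = 2.686×10^-6 + 0.1048 + 2.697×10^-5 + 4.483×10^-6 = 0.1048 K/W
Q = ΔT/ΣR = (605 K − 300.4 K)/0.1048 = 2910 W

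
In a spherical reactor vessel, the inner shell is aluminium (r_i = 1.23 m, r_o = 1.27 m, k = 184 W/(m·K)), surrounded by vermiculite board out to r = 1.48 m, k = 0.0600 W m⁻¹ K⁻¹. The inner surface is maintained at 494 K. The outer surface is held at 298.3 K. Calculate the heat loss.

Q = 1320 W

Treat each layer as a resistance in series:
  R_aluminium = (1/1.23 − 1/1.27)/(4πk) = 0.02561/(4π·184) = 1.107×10^-5 K/W
  R_vermiculite board = (1/1.27 − 1/1.48)/(4πk) = 0.1117/(4π·0.0600) = 0.1482 K/W
ΣR = 1.107×10^-5 + 0.1482 = 0.1482 K/W
Q = ΔT/ΣR = (494 K − 298.3 K)/0.1482 = 1320 W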